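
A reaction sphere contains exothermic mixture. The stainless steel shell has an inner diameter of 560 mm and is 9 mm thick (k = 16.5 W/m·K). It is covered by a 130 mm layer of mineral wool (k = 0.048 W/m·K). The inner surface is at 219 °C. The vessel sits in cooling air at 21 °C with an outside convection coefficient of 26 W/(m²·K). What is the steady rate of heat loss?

For a spherical shell R = (1/r₁ − 1/r₂)/(4πk); film R = 1/(h·4πr²). In series:
R_stainless steel shell = (1/0.28 − 1/0.289)/(4π×16.5) = 5.364×10^-4 K/W
R_mineral wool = (1/0.289 − 1/0.419)/(4π×0.048) = 1.78 K/W
R_outer film = 1/(h·4πr_o²) = 1/(26×4π×0.419²) = 0.01743 K/W
R_total = 1.798 K/W
Q = ΔT/R_total = 198/1.798

Q ≈ 110 W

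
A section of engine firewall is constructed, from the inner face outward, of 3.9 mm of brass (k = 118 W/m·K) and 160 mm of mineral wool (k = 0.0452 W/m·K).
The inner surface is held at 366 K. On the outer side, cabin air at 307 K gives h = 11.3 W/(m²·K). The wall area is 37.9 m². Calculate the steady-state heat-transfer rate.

Q ≈ 616 W

Thermal resistances in series:
R_brass = L/(kA) = 0.0039/(118×37.9) = 8.721×10^-7 K/W
R_mineral wool = L/(kA) = 0.16/(0.0452×37.9) = 0.0934 K/W
R_outer film = 1/(h_o·A) = 1/(11.3×37.9) = 0.002335 K/W
R_total = 0.09573 K/W
Q = ΔT / R_total = 59 / 0.09573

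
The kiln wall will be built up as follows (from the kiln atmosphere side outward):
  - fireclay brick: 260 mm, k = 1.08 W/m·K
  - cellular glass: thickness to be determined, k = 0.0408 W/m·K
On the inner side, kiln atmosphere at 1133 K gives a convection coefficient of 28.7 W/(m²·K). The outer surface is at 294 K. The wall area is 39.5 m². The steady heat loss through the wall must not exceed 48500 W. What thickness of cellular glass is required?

L ≈ 16.6 mm

Thermal resistances in series:
R_inner film = 1/(h_i·A) = 1/(28.7×39.5) = 8.821×10^-4 K/W
R_fireclay brick = L/(kA) = 0.26/(1.08×39.5) = 0.006095 K/W
Sum of the known resistances R_other = 0.006977 K/W
Required total resistance R_tot = ΔT/Q_allow = 839/48500 = 0.0173 K/W
R_cellular glass = R_tot − R_other = 0.01032 K/W
L = R·k·A = 0.01032×0.0408×39.5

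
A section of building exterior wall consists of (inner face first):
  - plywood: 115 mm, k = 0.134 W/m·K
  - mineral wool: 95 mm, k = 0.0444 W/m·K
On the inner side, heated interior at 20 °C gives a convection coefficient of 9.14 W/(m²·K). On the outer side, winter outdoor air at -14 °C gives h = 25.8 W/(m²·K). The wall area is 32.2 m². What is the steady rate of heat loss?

Q ≈ 348 W

Using the resistance-network approach (series):
R_inner film = 1/(h_i·A) = 1/(9.14×32.2) = 0.003398 K/W
R_plywood = L/(kA) = 0.115/(0.134×32.2) = 0.02665 K/W
R_mineral wool = L/(kA) = 0.095/(0.0444×32.2) = 0.06645 K/W
R_outer film = 1/(h_o·A) = 1/(25.8×32.2) = 0.001204 K/W
R_total = 0.0977 K/W
Q = ΔT / R_total = 34 / 0.0977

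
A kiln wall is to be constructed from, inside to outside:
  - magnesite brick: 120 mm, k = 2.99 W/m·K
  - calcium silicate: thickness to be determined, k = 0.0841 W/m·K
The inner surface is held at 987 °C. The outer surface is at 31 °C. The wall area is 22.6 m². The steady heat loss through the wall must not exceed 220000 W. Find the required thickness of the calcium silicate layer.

L ≈ 4.88 mm

Model the wall as resistances in series:
R_magnesite brick = L/(kA) = 0.12/(2.99×22.6) = 0.001776 K/W
Sum of the known resistances R_other = 0.001776 K/W
Required total resistance R_tot = ΔT/Q_allow = 956/220000 = 0.004345 K/W
R_calcium silicate = R_tot − R_other = 0.00257 K/W
L = R·k·A = 0.00257×0.0841×22.6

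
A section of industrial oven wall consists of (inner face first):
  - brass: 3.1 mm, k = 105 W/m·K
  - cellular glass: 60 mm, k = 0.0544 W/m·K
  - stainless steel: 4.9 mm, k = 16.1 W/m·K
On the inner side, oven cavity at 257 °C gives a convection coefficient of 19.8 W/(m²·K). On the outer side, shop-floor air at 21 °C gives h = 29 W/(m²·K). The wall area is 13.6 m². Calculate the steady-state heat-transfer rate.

Q ≈ 2700 W

Treating each layer as a thermal resistance in series:
R_inner film = 1/(h_i·A) = 1/(19.8×13.6) = 0.003714 K/W
R_brass = L/(kA) = 0.0031/(105×13.6) = 2.171×10^-6 K/W
R_cellular glass = L/(kA) = 0.06/(0.0544×13.6) = 0.0811 K/W
R_stainless steel = L/(kA) = 0.0049/(16.1×13.6) = 2.238×10^-5 K/W
R_outer film = 1/(h_o·A) = 1/(29×13.6) = 0.002535 K/W
R_total = 0.08737 K/W
Q = ΔT / R_total = 236 / 0.08737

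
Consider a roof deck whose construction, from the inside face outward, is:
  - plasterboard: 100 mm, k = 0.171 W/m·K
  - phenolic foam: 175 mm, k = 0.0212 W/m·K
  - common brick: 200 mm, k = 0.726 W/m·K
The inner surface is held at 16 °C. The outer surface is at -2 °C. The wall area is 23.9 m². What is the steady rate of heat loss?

Q ≈ 47.2 W

Model the wall as resistances in series:
R_plasterboard = L/(kA) = 0.1/(0.171×23.9) = 0.02447 K/W
R_phenolic foam = L/(kA) = 0.175/(0.0212×23.9) = 0.3454 K/W
R_common brick = L/(kA) = 0.2/(0.726×23.9) = 0.01153 K/W
R_total = 0.3814 K/W
Q = ΔT / R_total = 18 / 0.3814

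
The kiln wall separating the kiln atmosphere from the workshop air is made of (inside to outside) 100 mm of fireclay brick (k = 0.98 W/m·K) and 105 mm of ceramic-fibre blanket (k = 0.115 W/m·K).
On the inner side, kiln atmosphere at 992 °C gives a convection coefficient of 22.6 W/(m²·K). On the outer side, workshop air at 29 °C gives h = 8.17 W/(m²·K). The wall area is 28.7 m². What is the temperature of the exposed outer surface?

T ≈ 129 °C

Series thermal resistances:
R_inner film = 1/(h_i·A) = 1/(22.6×28.7) = 0.001542 K/W
R_fireclay brick = L/(kA) = 0.1/(0.98×28.7) = 0.003555 K/W
R_ceramic-fibre blanket = L/(kA) = 0.105/(0.115×28.7) = 0.03181 K/W
R_outer film = 1/(h_o·A) = 1/(8.17×28.7) = 0.004265 K/W
R_total = 0.04118 K/W;  Q = ΔT/R_total = 963/0.04118 = 23390 W
T_interface = T_inner − Q·ΣR(inner→interface) = 992 − 23400×0.03691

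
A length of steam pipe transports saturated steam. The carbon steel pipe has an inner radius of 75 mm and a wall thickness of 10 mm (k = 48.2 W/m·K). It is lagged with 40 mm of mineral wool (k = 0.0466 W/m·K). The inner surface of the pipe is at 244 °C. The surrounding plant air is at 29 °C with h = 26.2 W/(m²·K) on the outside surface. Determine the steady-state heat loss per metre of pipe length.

Radial resistances (cylindrical: R_cond = ln(r_o/r_i)/(2πkL), R_conv = 1/(h·2πrL)):
R_carbon steel pipe wall = ln(85/75)/(2π×48.2×1) = 4.133×10^-4 K/W
R_mineral wool = ln(125/85)/(2π×0.0466×1) = 1.317 K/W
R_outer film = 1/(h_o·2πr_oL) = 1/(26.2×2π×0.125×1) = 0.0486 K/W
R_total = 1.366 K/W
Q = ΔT/R_total = 215/1.366

q′ ≈ 157 W/m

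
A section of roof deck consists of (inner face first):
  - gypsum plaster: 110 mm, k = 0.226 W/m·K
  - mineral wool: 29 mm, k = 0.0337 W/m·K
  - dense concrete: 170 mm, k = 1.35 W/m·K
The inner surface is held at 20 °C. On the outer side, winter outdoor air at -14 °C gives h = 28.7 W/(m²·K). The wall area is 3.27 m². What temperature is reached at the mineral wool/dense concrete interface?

T ≈ -10.4 °C

Thermal resistances in series:
R_gypsum plaster = L/(kA) = 0.11/(0.226×3.27) = 0.1488 K/W
R_mineral wool = L/(kA) = 0.029/(0.0337×3.27) = 0.2632 K/W
R_dense concrete = L/(kA) = 0.17/(1.35×3.27) = 0.03851 K/W
R_outer film = 1/(h_o·A) = 1/(28.7×3.27) = 0.01066 K/W
R_total = 0.4612 K/W;  Q = ΔT/R_total = 34/0.4612 = 73.73 W
T_interface = T_inner − Q·ΣR(inner→interface) = 20 − 73.7×0.412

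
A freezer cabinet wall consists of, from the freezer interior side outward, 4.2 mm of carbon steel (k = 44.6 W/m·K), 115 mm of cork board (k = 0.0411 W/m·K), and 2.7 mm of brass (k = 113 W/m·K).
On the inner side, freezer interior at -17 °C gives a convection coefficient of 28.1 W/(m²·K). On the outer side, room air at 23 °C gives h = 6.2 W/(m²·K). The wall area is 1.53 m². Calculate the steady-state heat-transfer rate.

Q ≈ 20.4 W

Series thermal resistances:
R_inner film = 1/(h_i·A) = 1/(28.1×1.53) = 0.02326 K/W
R_carbon steel = L/(kA) = 0.0042/(44.6×1.53) = 6.155×10^-5 K/W
R_cork board = L/(kA) = 0.115/(0.0411×1.53) = 1.829 K/W
R_brass = L/(kA) = 0.0027/(113×1.53) = 1.562×10^-5 K/W
R_outer film = 1/(h_o·A) = 1/(6.2×1.53) = 0.1054 K/W
R_total = 1.958 K/W
Q = ΔT / R_total = 40 / 1.958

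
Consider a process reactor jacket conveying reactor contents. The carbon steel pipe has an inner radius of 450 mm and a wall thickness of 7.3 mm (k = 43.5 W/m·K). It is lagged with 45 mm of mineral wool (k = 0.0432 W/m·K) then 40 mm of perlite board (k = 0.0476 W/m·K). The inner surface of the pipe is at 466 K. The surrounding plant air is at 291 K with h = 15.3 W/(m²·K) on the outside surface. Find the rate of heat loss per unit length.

For a radial system each layer contributes R = ln(r_out/r_in)/(2πkL); films add R = 1/(hA).
R_carbon steel pipe wall = ln(457.3/450)/(2π×43.5×1) = 5.888×10^-5 K/W
R_mineral wool = ln(502.3/457.3)/(2π×0.0432×1) = 0.3458 K/W
R_perlite board = ln(542.3/502.3)/(2π×0.0476×1) = 0.2562 K/W
R_outer film = 1/(h_o·2πr_oL) = 1/(15.3×2π×0.5423×1) = 0.01918 K/W
R_total = 0.6212 K/W
Q = ΔT/R_total = 175/0.6212

q′ ≈ 282 W/m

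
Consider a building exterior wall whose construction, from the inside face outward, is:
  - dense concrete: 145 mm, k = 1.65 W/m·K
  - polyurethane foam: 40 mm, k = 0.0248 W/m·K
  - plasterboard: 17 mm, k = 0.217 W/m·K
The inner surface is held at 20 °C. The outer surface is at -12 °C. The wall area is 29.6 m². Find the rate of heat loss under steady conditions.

Using the resistance-network approach (series):
R_dense concrete = L/(kA) = 0.145/(1.65×29.6) = 0.002969 K/W
R_polyurethane foam = L/(kA) = 0.04/(0.0248×29.6) = 0.05449 K/W
R_plasterboard = L/(kA) = 0.017/(0.217×29.6) = 0.002647 K/W
R_total = 0.06011 K/W
Q = ΔT / R_total = 32 / 0.06011

Q ≈ 532 W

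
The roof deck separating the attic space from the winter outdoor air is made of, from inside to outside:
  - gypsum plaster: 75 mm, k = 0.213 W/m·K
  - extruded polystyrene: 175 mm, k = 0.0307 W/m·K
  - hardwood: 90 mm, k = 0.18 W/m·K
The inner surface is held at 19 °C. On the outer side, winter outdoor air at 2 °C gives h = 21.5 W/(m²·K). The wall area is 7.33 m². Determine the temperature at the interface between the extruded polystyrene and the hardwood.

Thermal resistances in series:
R_gypsum plaster = L/(kA) = 0.075/(0.213×7.33) = 0.04804 K/W
R_extruded polystyrene = L/(kA) = 0.175/(0.0307×7.33) = 0.7777 K/W
R_hardwood = L/(kA) = 0.09/(0.18×7.33) = 0.06821 K/W
R_outer film = 1/(h_o·A) = 1/(21.5×7.33) = 0.006345 K/W
R_total = 0.9003 K/W;  Q = ΔT/R_total = 17/0.9003 = 18.88 W
T_interface = T_inner − Q·ΣR(inner→interface) = 19 − 18.9×0.8257

T ≈ 3.41 °C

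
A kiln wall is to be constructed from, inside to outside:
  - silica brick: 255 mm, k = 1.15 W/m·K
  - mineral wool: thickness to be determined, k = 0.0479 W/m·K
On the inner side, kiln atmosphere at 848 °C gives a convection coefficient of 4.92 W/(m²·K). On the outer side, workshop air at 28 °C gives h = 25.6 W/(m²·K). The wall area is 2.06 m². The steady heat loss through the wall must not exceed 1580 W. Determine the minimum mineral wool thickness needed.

Thermal resistances in series:
R_inner film = 1/(h_i·A) = 1/(4.92×2.06) = 0.09867 K/W
R_silica brick = L/(kA) = 0.255/(1.15×2.06) = 0.1076 K/W
R_outer film = 1/(h_o·A) = 1/(25.6×2.06) = 0.01896 K/W
Sum of the known resistances R_other = 0.2253 K/W
Required total resistance R_tot = ΔT/Q_allow = 820/1580 = 0.519 K/W
R_mineral wool = R_tot − R_other = 0.2937 K/W
L = R·k·A = 0.2937×0.0479×2.06

L ≈ 29 mm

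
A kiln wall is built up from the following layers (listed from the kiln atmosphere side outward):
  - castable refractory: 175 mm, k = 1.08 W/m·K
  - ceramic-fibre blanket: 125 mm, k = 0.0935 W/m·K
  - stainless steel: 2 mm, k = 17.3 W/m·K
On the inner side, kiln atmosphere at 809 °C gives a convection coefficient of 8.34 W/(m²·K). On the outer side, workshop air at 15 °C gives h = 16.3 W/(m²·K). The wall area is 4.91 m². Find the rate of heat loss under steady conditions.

Treating each layer as a thermal resistance in series:
R_inner film = 1/(h_i·A) = 1/(8.34×4.91) = 0.02442 K/W
R_castable refractory = L/(kA) = 0.175/(1.08×4.91) = 0.033 K/W
R_ceramic-fibre blanket = L/(kA) = 0.125/(0.0935×4.91) = 0.2723 K/W
R_stainless steel = L/(kA) = 0.002/(17.3×4.91) = 2.355×10^-5 K/W
R_outer film = 1/(h_o·A) = 1/(16.3×4.91) = 0.01249 K/W
R_total = 0.3422 K/W
Q = ΔT / R_total = 794 / 0.3422

Q ≈ 2320 W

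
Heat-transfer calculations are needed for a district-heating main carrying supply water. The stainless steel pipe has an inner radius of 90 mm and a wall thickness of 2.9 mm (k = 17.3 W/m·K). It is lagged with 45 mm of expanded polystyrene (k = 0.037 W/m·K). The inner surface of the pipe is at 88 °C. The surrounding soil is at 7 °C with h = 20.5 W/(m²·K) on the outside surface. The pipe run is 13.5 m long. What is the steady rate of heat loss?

Q ≈ 623 W

For a radial system each layer contributes R = ln(r_out/r_in)/(2πkL); films add R = 1/(hA).
R_stainless steel pipe wall = ln(92.9/90)/(2π×17.3×13.5) = 2.161×10^-5 K/W
R_expanded polystyrene = ln(137.9/92.9)/(2π×0.037×13.5) = 0.1259 K/W
R_outer film = 1/(h_o·2πr_oL) = 1/(20.5×2π×0.1379×13.5) = 0.00417 K/W
R_total = 0.1301 K/W
Q = ΔT/R_total = 81/0.1301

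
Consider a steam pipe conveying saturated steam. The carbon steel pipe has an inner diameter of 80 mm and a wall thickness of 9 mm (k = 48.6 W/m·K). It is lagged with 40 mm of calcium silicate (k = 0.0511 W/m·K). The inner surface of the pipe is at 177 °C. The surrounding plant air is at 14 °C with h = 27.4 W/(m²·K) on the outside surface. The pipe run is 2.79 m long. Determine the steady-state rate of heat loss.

Cylindrical conduction, so R = ln(r₂/r₁)/(2πkL) per layer, in series:
R_carbon steel pipe wall = ln(49/40)/(2π×48.6×2.79) = 2.382×10^-4 K/W
R_calcium silicate = ln(89/49)/(2π×0.0511×2.79) = 0.6662 K/W
R_outer film = 1/(h_o·2πr_oL) = 1/(27.4×2π×0.089×2.79) = 0.02339 K/W
R_total = 0.6899 K/W
Q = ΔT/R_total = 163/0.6899

Q ≈ 236 W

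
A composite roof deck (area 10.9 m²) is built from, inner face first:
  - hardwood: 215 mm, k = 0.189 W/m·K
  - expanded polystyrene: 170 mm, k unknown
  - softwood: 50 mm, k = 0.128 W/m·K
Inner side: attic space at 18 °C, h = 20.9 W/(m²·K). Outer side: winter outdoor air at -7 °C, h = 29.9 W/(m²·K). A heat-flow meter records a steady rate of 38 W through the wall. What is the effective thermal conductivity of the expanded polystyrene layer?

Model the wall as resistances in series:
R_inner film = 1/(h_i·A) = 1/(20.9×10.9) = 0.00439 K/W
R_hardwood = L/(kA) = 0.215/(0.189×10.9) = 0.1044 K/W
R_softwood = L/(kA) = 0.05/(0.128×10.9) = 0.03584 K/W
R_outer film = 1/(h_o·A) = 1/(29.9×10.9) = 0.003068 K/W
Sum of known resistances R_other = 0.1477 K/W
Total R = ΔT/Q = 25/38 = 0.6579 K/W
R_expanded polystyrene = R_total − R_other = 0.5102 K/W
k = L/(R·A) = 0.17/(0.5102×10.9)

k ≈ 0.0306 W/(m·K)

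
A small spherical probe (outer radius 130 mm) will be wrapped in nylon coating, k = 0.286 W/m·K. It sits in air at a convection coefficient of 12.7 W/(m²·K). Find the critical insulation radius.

r_cr ≈ 45 mm

For a sphere r_cr = 2k/h = 2×0.286/12.7
r_cr = 45 mm; since the bare radius (130 mm) is above r_cr, any added insulation will reduce heat loss.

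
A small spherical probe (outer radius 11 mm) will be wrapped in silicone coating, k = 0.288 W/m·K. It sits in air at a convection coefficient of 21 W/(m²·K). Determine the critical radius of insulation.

r_cr ≈ 27.4 mm

For a sphere r_cr = 2k/h = 2×0.288/21
r_cr = 27.4 mm; since the bare radius (11 mm) is below r_cr, adding a thin layer of insulation will *increase* heat loss.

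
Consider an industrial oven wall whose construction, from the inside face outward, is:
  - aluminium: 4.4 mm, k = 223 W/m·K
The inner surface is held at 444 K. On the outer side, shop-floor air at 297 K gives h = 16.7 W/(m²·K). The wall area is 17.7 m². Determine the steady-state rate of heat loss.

Q ≈ 43400 W

Using the resistance-network approach (series):
R_aluminium = L/(kA) = 0.0044/(223×17.7) = 1.115×10^-6 K/W
R_outer film = 1/(h_o·A) = 1/(16.7×17.7) = 0.003383 K/W
R_total = 0.003384 K/W
Q = ΔT / R_total = 147 / 0.003384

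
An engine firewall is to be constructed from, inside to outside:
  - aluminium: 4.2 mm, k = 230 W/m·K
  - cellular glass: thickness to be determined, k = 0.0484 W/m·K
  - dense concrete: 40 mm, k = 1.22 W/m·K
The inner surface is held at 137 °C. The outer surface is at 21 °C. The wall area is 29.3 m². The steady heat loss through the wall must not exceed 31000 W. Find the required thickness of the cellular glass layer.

Series thermal resistances:
R_aluminium = L/(kA) = 0.0042/(230×29.3) = 6.232×10^-7 K/W
R_dense concrete = L/(kA) = 0.04/(1.22×29.3) = 0.001119 K/W
Sum of the known resistances R_other = 0.00112 K/W
Required total resistance R_tot = ΔT/Q_allow = 116/31000 = 0.003742 K/W
R_cellular glass = R_tot − R_other = 0.002622 K/W
L = R·k·A = 0.002622×0.0484×29.3

L ≈ 3.72 mm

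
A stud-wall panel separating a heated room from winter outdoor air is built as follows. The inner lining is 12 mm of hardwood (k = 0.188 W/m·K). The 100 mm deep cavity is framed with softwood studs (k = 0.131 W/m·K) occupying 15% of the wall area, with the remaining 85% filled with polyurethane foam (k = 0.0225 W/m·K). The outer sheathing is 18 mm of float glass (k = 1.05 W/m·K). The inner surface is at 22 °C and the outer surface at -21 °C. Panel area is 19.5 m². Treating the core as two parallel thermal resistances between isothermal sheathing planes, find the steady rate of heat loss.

Sheathing layers in series; stud and cavity paths in parallel between them.
R_inner = 0.012/(0.188×19.5) = 0.003273 K/W
R_stud  = 0.1/(0.131×0.15×19.5) = 0.261 K/W
R_cav   = 0.1/(0.0225×0.85×19.5) = 0.2681 K/W
1/R_core = 1/R_stud + 1/R_cav → R_core = 0.1323 K/W
R_outer = 0.018/(1.05×19.5) = 8.791×10^-4 K/W
R_total = 0.1364 K/W
Q = ΔT/R_total = 43/0.1364

Q ≈ 315 W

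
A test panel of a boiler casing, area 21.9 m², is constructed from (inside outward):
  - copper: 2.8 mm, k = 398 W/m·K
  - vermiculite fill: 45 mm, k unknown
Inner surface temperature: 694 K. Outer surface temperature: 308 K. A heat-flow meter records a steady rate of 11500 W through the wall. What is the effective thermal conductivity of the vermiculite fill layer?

k ≈ 0.0612 W/(m·K)

Using the resistance-network approach (series):
R_copper = L/(kA) = 0.0028/(398×21.9) = 3.212×10^-7 K/W
Sum of known resistances R_other = 3.212×10^-7 K/W
Total R = ΔT/Q = 386/11500 = 0.03357 K/W
R_vermiculite fill = R_total − R_other = 0.03356 K/W
k = L/(R·A) = 0.045/(0.03356×21.9)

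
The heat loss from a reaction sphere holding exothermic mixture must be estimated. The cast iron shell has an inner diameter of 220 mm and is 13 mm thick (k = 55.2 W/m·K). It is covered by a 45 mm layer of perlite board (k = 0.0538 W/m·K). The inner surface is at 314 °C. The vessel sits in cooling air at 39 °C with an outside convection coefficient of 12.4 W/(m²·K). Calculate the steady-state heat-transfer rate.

Radial (spherical) resistances in series:
R_cast iron shell = (1/0.11 − 1/0.123)/(4π×55.2) = 0.001385 K/W
R_perlite board = (1/0.123 − 1/0.168)/(4π×0.0538) = 3.221 K/W
R_outer film = 1/(h·4πr_o²) = 1/(12.4×4π×0.168²) = 0.2274 K/W
R_total = 3.45 K/W
Q = ΔT/R_total = 275/3.45

Q ≈ 79.7 W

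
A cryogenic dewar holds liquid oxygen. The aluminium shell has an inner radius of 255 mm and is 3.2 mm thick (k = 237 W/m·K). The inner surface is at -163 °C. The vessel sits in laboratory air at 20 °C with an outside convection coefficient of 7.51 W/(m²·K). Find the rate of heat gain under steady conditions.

Q ≈ 1150 W

Spherical conduction: R = (1/r_in − 1/r_out)/(4πk) per layer; series-sum.
R_aluminium shell = (1/0.255 − 1/0.2582)/(4π×237) = 1.632×10^-5 K/W
R_outer film = 1/(h·4πr_o²) = 1/(7.51×4π×0.2582²) = 0.1589 K/W
R_total = 0.159 K/W
Q = ΔT/R_total = 183/0.159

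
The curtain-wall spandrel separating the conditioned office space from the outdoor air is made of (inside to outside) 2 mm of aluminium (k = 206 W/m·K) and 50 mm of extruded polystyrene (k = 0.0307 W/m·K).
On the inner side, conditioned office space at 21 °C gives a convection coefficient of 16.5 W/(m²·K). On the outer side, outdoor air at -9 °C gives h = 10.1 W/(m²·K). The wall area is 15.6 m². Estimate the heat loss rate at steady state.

Treating each layer as a thermal resistance in series:
R_inner film = 1/(h_i·A) = 1/(16.5×15.6) = 0.003885 K/W
R_aluminium = L/(kA) = 0.002/(206×15.6) = 6.224×10^-7 K/W
R_extruded polystyrene = L/(kA) = 0.05/(0.0307×15.6) = 0.1044 K/W
R_outer film = 1/(h_o·A) = 1/(10.1×15.6) = 0.006347 K/W
R_total = 0.1146 K/W
Q = ΔT / R_total = 30 / 0.1146

Q ≈ 262 W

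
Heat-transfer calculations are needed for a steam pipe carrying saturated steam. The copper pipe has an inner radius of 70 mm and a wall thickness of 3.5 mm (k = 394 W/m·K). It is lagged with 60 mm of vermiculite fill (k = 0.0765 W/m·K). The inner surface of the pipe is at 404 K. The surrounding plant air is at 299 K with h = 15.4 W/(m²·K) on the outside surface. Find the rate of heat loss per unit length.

Cylindrical conduction, so R = ln(r₂/r₁)/(2πkL) per layer, in series:
R_copper pipe wall = ln(73.5/70)/(2π×394×1) = 1.971×10^-5 K/W
R_vermiculite fill = ln(133.5/73.5)/(2π×0.0765×1) = 1.242 K/W
R_outer film = 1/(h_o·2πr_oL) = 1/(15.4×2π×0.1335×1) = 0.07741 K/W
R_total = 1.319 K/W
Q = ΔT/R_total = 105/1.319

q′ ≈ 79.6 W/m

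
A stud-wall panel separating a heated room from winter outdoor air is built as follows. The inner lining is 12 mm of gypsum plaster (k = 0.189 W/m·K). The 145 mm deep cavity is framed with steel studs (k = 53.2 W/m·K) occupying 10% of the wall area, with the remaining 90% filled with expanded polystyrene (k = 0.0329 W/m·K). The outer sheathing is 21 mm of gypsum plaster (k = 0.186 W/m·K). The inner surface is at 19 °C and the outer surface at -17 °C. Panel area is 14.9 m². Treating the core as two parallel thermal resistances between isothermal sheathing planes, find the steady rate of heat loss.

Sheathing layers in series; stud and cavity paths in parallel between them.
R_inner = 0.012/(0.189×14.9) = 0.004261 K/W
R_stud  = 0.145/(53.2×0.1×14.9) = 0.001829 K/W
R_cav   = 0.145/(0.0329×0.9×14.9) = 0.3287 K/W
1/R_core = 1/R_stud + 1/R_cav → R_core = 0.001819 K/W
R_outer = 0.021/(0.186×14.9) = 0.007577 K/W
R_total = 0.01366 K/W
Q = ΔT/R_total = 36/0.01366

Q ≈ 2640 W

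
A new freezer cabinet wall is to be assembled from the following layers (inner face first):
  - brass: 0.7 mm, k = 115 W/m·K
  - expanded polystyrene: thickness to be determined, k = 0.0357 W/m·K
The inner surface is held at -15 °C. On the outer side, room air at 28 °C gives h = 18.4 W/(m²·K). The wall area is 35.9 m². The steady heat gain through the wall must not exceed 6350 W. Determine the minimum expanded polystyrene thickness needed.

L ≈ 6.74 mm

Series thermal resistances:
R_brass = L/(kA) = 0.0007/(115×35.9) = 1.696×10^-7 K/W
R_outer film = 1/(h_o·A) = 1/(18.4×35.9) = 0.001514 K/W
Sum of the known resistances R_other = 0.001514 K/W
Required total resistance R_tot = ΔT/Q_allow = 43/6350 = 0.006772 K/W
R_expanded polystyrene = R_tot − R_other = 0.005258 K/W
L = R·k·A = 0.005258×0.0357×35.9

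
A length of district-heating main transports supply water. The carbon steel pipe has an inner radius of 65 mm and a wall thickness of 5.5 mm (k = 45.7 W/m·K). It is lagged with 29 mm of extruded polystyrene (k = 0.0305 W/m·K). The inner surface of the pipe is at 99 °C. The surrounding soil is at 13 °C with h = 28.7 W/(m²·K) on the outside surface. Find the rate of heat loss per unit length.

Cylindrical conduction, so R = ln(r₂/r₁)/(2πkL) per layer, in series:
R_carbon steel pipe wall = ln(70.5/65)/(2π×45.7×1) = 2.829×10^-4 K/W
R_extruded polystyrene = ln(99.5/70.5)/(2π×0.0305×1) = 1.798 K/W
R_outer film = 1/(h_o·2πr_oL) = 1/(28.7×2π×0.0995×1) = 0.05573 K/W
R_total = 1.854 K/W
Q = ΔT/R_total = 86/1.854

q′ ≈ 46.4 W/m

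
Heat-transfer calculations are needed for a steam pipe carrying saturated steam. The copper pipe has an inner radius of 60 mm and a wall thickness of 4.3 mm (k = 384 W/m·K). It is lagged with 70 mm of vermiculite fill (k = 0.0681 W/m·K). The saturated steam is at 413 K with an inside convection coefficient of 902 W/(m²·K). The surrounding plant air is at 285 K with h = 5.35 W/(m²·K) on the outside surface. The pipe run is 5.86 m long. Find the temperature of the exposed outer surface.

T ≈ 300 K

Cylindrical conduction, so R = ln(r₂/r₁)/(2πkL) per layer, in series:
R_inner film = 1/(h_i·2πr₁L) = 1/(902×2π×0.06×5.86) = 5.018×10^-4 K/W
R_copper pipe wall = ln(64.3/60)/(2π×384×5.86) = 4.895×10^-6 K/W
R_vermiculite fill = ln(134.3/64.3)/(2π×0.0681×5.86) = 0.2937 K/W
R_outer film = 1/(h_o·2πr_oL) = 1/(5.35×2π×0.1343×5.86) = 0.0378 K/W
R_total = 0.332 K/W
Q = ΔT/R_total = 128/0.332
Q = 385 W
T_interface = T_inner − Q·ΣR(inner→interface) = 413 − 385×0.2942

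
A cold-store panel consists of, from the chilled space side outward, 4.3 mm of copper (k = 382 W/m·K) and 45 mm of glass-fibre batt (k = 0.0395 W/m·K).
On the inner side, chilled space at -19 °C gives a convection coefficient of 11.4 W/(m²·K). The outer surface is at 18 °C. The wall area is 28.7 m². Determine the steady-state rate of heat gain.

Q ≈ 865 W

Thermal resistances in series:
R_inner film = 1/(h_i·A) = 1/(11.4×28.7) = 0.003056 K/W
R_copper = L/(kA) = 0.0043/(382×28.7) = 3.922×10^-7 K/W
R_glass-fibre batt = L/(kA) = 0.045/(0.0395×28.7) = 0.03969 K/W
R_total = 0.04275 K/W
Q = ΔT / R_total = 37 / 0.04275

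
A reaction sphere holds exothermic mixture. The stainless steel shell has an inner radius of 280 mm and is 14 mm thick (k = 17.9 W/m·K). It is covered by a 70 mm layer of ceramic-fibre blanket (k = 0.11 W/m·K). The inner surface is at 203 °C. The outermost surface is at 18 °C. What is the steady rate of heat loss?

Q ≈ 390 W

For a spherical shell R = (1/r₁ − 1/r₂)/(4πk); film R = 1/(h·4πr²). In series:
R_stainless steel shell = (1/0.28 − 1/0.294)/(4π×17.9) = 7.561×10^-4 K/W
R_ceramic-fibre blanket = (1/0.294 − 1/0.364)/(4π×0.11) = 0.4732 K/W
R_total = 0.474 K/W
Q = ΔT/R_total = 185/0.474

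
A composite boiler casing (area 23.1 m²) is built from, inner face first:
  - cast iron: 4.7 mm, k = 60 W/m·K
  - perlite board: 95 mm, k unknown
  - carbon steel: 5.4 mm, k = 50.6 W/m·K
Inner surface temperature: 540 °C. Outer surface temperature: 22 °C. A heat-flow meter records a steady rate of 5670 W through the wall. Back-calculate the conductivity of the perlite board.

k ≈ 0.045 W/(m·K)

Using the resistance-network approach (series):
R_cast iron = L/(kA) = 0.0047/(60×23.1) = 3.391×10^-6 K/W
R_carbon steel = L/(kA) = 0.0054/(50.6×23.1) = 4.62×10^-6 K/W
Sum of known resistances R_other = 8.011×10^-6 K/W
Total R = ΔT/Q = 518/5670 = 0.09136 K/W
R_perlite board = R_total − R_other = 0.09135 K/W
k = L/(R·A) = 0.095/(0.09135×23.1)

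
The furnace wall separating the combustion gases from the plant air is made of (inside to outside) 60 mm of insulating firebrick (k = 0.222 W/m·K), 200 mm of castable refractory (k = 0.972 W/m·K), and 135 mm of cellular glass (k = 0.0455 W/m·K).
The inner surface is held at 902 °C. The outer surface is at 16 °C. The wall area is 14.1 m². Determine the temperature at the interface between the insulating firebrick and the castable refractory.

Model the wall as resistances in series:
R_insulating firebrick = L/(kA) = 0.06/(0.222×14.1) = 0.01917 K/W
R_castable refractory = L/(kA) = 0.2/(0.972×14.1) = 0.01459 K/W
R_cellular glass = L/(kA) = 0.135/(0.0455×14.1) = 0.2104 K/W
R_total = 0.2442 K/W;  Q = ΔT/R_total = 886/0.2442 = 3628 W
T_interface = T_inner − Q·ΣR(inner→interface) = 902 − 3630×0.01917

T ≈ 832 °C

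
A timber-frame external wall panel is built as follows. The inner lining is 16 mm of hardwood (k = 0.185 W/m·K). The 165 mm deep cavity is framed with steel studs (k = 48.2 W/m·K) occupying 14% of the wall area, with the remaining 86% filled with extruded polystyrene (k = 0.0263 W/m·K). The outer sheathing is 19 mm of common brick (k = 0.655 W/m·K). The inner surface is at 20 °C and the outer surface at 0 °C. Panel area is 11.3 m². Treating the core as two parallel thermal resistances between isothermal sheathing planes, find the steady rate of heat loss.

Q ≈ 1620 W

Sheathing layers in series; stud and cavity paths in parallel between them.
R_inner = 0.016/(0.185×11.3) = 0.007654 K/W
R_stud  = 0.165/(48.2×0.14×11.3) = 0.002164 K/W
R_cav   = 0.165/(0.0263×0.86×11.3) = 0.6456 K/W
1/R_core = 1/R_stud + 1/R_cav → R_core = 0.002157 K/W
R_outer = 0.019/(0.655×11.3) = 0.002567 K/W
R_total = 0.01238 K/W
Q = ΔT/R_total = 20/0.01238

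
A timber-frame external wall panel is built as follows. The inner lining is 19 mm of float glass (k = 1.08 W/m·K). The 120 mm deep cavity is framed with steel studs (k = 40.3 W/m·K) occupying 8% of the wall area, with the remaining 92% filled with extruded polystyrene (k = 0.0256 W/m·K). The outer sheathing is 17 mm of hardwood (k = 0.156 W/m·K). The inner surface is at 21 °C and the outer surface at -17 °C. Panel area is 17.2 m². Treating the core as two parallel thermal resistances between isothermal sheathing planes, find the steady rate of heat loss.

Q ≈ 4000 W

Sheathing layers in series; stud and cavity paths in parallel between them.
R_inner = 0.019/(1.08×17.2) = 0.001023 K/W
R_stud  = 0.12/(40.3×0.08×17.2) = 0.002164 K/W
R_cav   = 0.12/(0.0256×0.92×17.2) = 0.2962 K/W
1/R_core = 1/R_stud + 1/R_cav → R_core = 0.002148 K/W
R_outer = 0.017/(0.156×17.2) = 0.006336 K/W
R_total = 0.009507 K/W
Q = ΔT/R_total = 38/0.009507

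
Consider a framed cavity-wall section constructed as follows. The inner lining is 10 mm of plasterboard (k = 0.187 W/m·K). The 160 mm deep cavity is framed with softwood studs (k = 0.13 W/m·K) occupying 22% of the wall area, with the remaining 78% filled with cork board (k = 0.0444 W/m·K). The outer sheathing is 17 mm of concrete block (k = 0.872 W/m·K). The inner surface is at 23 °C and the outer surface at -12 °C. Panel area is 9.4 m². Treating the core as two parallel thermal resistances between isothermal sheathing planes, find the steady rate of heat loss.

Q ≈ 126 W

Sheathing layers in series; stud and cavity paths in parallel between them.
R_inner = 0.01/(0.187×9.4) = 0.005689 K/W
R_stud  = 0.16/(0.13×0.22×9.4) = 0.5951 K/W
R_cav   = 0.16/(0.0444×0.78×9.4) = 0.4915 K/W
1/R_core = 1/R_stud + 1/R_cav → R_core = 0.2692 K/W
R_outer = 0.017/(0.872×9.4) = 0.002074 K/W
R_total = 0.277 K/W
Q = ΔT/R_total = 35/0.277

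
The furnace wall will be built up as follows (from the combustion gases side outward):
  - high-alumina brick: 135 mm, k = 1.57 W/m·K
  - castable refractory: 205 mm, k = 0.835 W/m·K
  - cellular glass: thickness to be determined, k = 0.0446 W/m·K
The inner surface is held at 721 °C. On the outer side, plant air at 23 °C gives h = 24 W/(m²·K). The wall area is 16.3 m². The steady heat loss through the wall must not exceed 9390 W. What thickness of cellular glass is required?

L ≈ 37.4 mm

Using the resistance-network approach (series):
R_high-alumina brick = L/(kA) = 0.135/(1.57×16.3) = 0.005275 K/W
R_castable refractory = L/(kA) = 0.205/(0.835×16.3) = 0.01506 K/W
R_outer film = 1/(h_o·A) = 1/(24×16.3) = 0.002556 K/W
Sum of the known resistances R_other = 0.02289 K/W
Required total resistance R_tot = ΔT/Q_allow = 698/9390 = 0.07433 K/W
R_cellular glass = R_tot − R_other = 0.05144 K/W
L = R·k·A = 0.05144×0.0446×16.3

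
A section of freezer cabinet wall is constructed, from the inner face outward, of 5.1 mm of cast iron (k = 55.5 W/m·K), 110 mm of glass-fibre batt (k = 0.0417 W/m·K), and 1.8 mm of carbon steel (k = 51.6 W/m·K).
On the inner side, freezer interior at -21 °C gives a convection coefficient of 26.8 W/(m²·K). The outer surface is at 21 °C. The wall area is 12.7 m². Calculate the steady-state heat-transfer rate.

Thermal resistances in series:
R_inner film = 1/(h_i·A) = 1/(26.8×12.7) = 0.002938 K/W
R_cast iron = L/(kA) = 0.0051/(55.5×12.7) = 7.236×10^-6 K/W
R_glass-fibre batt = L/(kA) = 0.11/(0.0417×12.7) = 0.2077 K/W
R_carbon steel = L/(kA) = 0.0018/(51.6×12.7) = 2.747×10^-6 K/W
R_total = 0.2107 K/W
Q = ΔT / R_total = 42 / 0.2107

Q ≈ 199 W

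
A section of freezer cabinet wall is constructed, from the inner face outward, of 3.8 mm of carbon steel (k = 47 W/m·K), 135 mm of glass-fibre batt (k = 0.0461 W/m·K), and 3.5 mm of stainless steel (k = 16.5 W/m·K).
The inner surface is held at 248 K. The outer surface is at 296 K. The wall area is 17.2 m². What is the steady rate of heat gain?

Model the wall as resistances in series:
R_carbon steel = L/(kA) = 0.0038/(47×17.2) = 4.701×10^-6 K/W
R_glass-fibre batt = L/(kA) = 0.135/(0.0461×17.2) = 0.1703 K/W
R_stainless steel = L/(kA) = 0.0035/(16.5×17.2) = 1.233×10^-5 K/W
R_total = 0.1703 K/W
Q = ΔT / R_total = 48 / 0.1703

Q ≈ 282 W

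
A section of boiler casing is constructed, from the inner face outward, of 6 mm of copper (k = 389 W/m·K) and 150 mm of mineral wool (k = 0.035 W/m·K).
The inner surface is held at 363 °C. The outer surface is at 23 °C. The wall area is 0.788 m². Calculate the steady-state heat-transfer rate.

Using the resistance-network approach (series):
R_copper = L/(kA) = 0.006/(389×0.788) = 1.957×10^-5 K/W
R_mineral wool = L/(kA) = 0.15/(0.035×0.788) = 5.439 K/W
R_total = 5.439 K/W
Q = ΔT / R_total = 340 / 5.439

Q ≈ 62.5 W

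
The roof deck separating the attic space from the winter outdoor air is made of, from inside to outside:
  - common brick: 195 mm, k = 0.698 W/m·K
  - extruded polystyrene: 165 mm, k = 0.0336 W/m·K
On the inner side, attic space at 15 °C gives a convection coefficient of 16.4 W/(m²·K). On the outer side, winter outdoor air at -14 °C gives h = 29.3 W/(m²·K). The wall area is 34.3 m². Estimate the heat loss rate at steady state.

Thermal resistances in series:
R_inner film = 1/(h_i·A) = 1/(16.4×34.3) = 0.001778 K/W
R_common brick = L/(kA) = 0.195/(0.698×34.3) = 0.008145 K/W
R_extruded polystyrene = L/(kA) = 0.165/(0.0336×34.3) = 0.1432 K/W
R_outer film = 1/(h_o·A) = 1/(29.3×34.3) = 9.95×10^-4 K/W
R_total = 0.1541 K/W
Q = ΔT / R_total = 29 / 0.1541

Q ≈ 188 W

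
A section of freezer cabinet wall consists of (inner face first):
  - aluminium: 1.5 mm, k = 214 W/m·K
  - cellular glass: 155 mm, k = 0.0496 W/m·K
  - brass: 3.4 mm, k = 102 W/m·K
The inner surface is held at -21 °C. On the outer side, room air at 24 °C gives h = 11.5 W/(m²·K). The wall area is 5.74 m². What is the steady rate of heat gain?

Series thermal resistances:
R_aluminium = L/(kA) = 0.0015/(214×5.74) = 1.221×10^-6 K/W
R_cellular glass = L/(kA) = 0.155/(0.0496×5.74) = 0.5444 K/W
R_brass = L/(kA) = 0.0034/(102×5.74) = 5.807×10^-6 K/W
R_outer film = 1/(h_o·A) = 1/(11.5×5.74) = 0.01515 K/W
R_total = 0.5596 K/W
Q = ΔT / R_total = 45 / 0.5596

Q ≈ 80.4 W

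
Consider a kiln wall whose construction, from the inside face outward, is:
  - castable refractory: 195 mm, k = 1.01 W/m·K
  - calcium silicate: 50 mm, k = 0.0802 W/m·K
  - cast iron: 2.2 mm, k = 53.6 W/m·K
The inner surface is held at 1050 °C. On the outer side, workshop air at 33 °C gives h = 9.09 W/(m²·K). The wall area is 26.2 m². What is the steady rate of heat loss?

Treating each layer as a thermal resistance in series:
R_castable refractory = L/(kA) = 0.195/(1.01×26.2) = 0.007369 K/W
R_calcium silicate = L/(kA) = 0.05/(0.0802×26.2) = 0.0238 K/W
R_cast iron = L/(kA) = 0.0022/(53.6×26.2) = 1.567×10^-6 K/W
R_outer film = 1/(h_o·A) = 1/(9.09×26.2) = 0.004199 K/W
R_total = 0.03536 K/W
Q = ΔT / R_total = 1017 / 0.03536

Q ≈ 28800 W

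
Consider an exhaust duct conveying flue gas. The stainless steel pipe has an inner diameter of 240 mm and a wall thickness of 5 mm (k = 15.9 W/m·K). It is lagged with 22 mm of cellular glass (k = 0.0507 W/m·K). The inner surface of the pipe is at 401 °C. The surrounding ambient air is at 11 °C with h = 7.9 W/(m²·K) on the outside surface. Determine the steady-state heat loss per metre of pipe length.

Cylindrical conduction, so R = ln(r₂/r₁)/(2πkL) per layer, in series:
R_stainless steel pipe wall = ln(125/120)/(2π×15.9×1) = 4.086×10^-4 K/W
R_cellular glass = ln(147/125)/(2π×0.0507×1) = 0.5089 K/W
R_outer film = 1/(h_o·2πr_oL) = 1/(7.9×2π×0.147×1) = 0.137 K/W
R_total = 0.6464 K/W
Q = ΔT/R_total = 390/0.6464

q′ ≈ 603 W/m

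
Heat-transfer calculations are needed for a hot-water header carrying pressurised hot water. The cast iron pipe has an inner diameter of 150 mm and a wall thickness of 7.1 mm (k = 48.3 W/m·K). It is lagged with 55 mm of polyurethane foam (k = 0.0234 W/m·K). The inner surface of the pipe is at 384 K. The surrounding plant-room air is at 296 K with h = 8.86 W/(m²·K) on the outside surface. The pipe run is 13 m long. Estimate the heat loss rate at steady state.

Radial resistances (cylindrical: R_cond = ln(r_o/r_i)/(2πkL), R_conv = 1/(h·2πrL)):
R_cast iron pipe wall = ln(82.1/75)/(2π×48.3×13) = 2.293×10^-5 K/W
R_polyurethane foam = ln(137.1/82.1)/(2π×0.0234×13) = 0.2683 K/W
R_outer film = 1/(h_o·2πr_oL) = 1/(8.86×2π×0.1371×13) = 0.01008 K/W
R_total = 0.2784 K/W
Q = ΔT/R_total = 88/0.2784

Q ≈ 316 W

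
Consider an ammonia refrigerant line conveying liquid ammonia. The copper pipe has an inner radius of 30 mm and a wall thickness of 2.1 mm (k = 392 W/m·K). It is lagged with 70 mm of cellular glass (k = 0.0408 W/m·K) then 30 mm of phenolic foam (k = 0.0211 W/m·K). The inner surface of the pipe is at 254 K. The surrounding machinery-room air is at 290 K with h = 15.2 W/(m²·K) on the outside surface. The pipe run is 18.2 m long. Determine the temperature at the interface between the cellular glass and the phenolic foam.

T ≈ 279 K

For a radial system each layer contributes R = ln(r_out/r_in)/(2πkL); films add R = 1/(hA).
R_copper pipe wall = ln(32.1/30)/(2π×392×18.2) = 1.509×10^-6 K/W
R_cellular glass = ln(102.1/32.1)/(2π×0.0408×18.2) = 0.248 K/W
R_phenolic foam = ln(132.1/102.1)/(2π×0.0211×18.2) = 0.1068 K/W
R_outer film = 1/(h_o·2πr_oL) = 1/(15.2×2π×0.1321×18.2) = 0.004355 K/W
R_total = 0.3591 K/W
Q = ΔT/R_total = 36/0.3591
Q = 100 W
T_interface = T_inner + Q·ΣR(inner→interface) = 254 + 100×0.248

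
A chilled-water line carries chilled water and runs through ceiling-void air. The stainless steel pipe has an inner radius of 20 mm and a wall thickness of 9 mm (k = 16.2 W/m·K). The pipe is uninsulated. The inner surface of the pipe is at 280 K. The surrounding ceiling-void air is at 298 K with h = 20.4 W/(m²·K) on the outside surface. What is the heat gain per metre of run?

Treating each annulus and film as a series resistance:
R_stainless steel pipe wall = ln(29/20)/(2π×16.2×1) = 0.00365 K/W
R_outer film = 1/(h_o·2πr_oL) = 1/(20.4×2π×0.029×1) = 0.269 K/W
R_total = 0.2727 K/W
Q = ΔT/R_total = 18/0.2727

q′ ≈ 66 W/m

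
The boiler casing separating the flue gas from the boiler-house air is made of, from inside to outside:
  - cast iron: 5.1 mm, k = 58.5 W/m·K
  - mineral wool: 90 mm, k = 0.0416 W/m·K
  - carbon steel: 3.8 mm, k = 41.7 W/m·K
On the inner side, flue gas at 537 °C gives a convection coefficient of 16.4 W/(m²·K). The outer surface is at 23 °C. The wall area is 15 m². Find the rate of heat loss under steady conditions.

Q ≈ 3470 W

Treating each layer as a thermal resistance in series:
R_inner film = 1/(h_i·A) = 1/(16.4×15) = 0.004065 K/W
R_cast iron = L/(kA) = 0.0051/(58.5×15) = 5.812×10^-6 K/W
R_mineral wool = L/(kA) = 0.09/(0.0416×15) = 0.1442 K/W
R_carbon steel = L/(kA) = 0.0038/(41.7×15) = 6.075×10^-6 K/W
R_total = 0.1483 K/W
Q = ΔT / R_total = 514 / 0.1483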